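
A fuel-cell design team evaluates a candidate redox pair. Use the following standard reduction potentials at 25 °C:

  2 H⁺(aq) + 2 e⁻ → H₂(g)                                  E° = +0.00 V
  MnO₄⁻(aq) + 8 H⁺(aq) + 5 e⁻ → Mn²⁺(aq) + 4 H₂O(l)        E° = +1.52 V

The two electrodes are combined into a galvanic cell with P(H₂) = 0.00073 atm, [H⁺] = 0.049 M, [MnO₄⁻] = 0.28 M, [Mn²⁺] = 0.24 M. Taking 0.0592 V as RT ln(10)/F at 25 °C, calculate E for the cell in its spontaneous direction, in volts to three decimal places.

+1.381 V

MnO₄⁻/Mn²⁺ is the cathode (higher E°), H⁺/H₂ the anode: E°cell = +1.52 − (+0.00) = +1.52 V, n = 10.
Overall: 2 MnO₄⁻(aq) + 6 H⁺(aq) + 5 H₂(g) → 2 Mn²⁺(aq) + 8 H₂O(l)
Q = [Mn²⁺]^2 / ([MnO₄⁻]^2·[H⁺]^6·P(H₂)^5); log Q = 23.408.
E = E° − (0.0592/n) log Q = +1.52 − (0.0592/10)(23.408) = +1.381 V.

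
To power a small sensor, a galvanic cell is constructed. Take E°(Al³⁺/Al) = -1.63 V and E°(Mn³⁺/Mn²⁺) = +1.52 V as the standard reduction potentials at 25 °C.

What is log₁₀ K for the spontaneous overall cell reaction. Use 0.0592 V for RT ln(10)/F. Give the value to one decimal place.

159.6

Cathode: Mn³⁺/Mn²⁺; anode: Al³⁺/Al. E°cell = +3.15 V, n = 3.
log K = nE°cell / 0.0592 = (3)(+3.15) / 0.0592 = 159.6.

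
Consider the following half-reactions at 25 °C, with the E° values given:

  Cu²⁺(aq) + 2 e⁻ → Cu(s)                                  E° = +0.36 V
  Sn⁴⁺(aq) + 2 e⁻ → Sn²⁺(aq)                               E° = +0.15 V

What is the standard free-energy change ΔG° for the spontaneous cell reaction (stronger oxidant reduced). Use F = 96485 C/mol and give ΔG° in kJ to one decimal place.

-40.5 kJ

Cu²⁺/Cu (E° = +0.36 V) is the cathode; Sn⁴⁺/Sn²⁺ (E° = +0.15 V) is the anode, so E°cell = +0.21 V.
Balancing electrons gives n = 2 (lcm of 2 and 2).
ΔG° = −nFE° = −(2)(96485)(+0.21) = -40,524 J = -40.5 kJ.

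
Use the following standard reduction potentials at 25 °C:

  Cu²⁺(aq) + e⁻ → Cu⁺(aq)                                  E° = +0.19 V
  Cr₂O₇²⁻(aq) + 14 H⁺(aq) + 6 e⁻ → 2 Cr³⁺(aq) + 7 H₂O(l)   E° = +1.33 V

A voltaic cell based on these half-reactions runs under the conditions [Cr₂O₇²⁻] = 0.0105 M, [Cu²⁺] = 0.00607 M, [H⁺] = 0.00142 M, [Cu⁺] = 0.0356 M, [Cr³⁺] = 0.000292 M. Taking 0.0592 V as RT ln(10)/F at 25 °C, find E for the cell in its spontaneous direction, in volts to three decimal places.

Cr₂O₇²⁻/Cr³⁺ is the cathode (higher E°), Cu²⁺/Cu⁺ the anode: E°cell = +1.33 − (+0.19) = +1.14 V, n = 6.
Overall: Cr₂O₇²⁻(aq) + 14 H⁺(aq) + 6 Cu⁺(aq) → 2 Cr³⁺(aq) + 7 H₂O(l) + 6 Cu²⁺(aq)
Q = [Cr³⁺]^2·[Cu²⁺]^6 / ([Cr₂O₇²⁻]·[H⁺]^14·[Cu⁺]^6); log Q = 30.168.
E = E° − (0.0592/n) log Q = +1.14 − (0.0592/6)(30.168) = +0.842 V.

+0.842 V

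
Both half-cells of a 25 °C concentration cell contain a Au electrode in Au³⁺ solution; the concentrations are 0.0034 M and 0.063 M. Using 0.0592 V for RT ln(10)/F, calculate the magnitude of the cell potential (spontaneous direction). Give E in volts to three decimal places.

For a concentration cell E°cell = 0. The 0.063 M side is the cathode (reduction is favoured where [Au³⁺] is higher).
With n = 3, E = −(0.0592/3) log([Au³⁺]ₐₙ/[Au³⁺]꜀ₐₜ) = −(0.0592/3) log(0.0034/0.063) = −(0.0592/3)(-1.268) = +0.025 V.

+0.025 V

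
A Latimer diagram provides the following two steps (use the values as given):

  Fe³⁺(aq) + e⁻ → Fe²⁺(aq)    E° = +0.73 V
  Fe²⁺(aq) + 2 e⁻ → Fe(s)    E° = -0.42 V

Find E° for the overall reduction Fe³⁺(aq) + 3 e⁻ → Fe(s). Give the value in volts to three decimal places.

-0.037 V

Standard free energies of sequential steps add: ΔG°₃ = ΔG°₁ + ΔG°₂, so n₃E°₃ = n₁E°₁ + n₂E°₂.
E°₃ = (1×+0.73 + 2×-0.42) / 3 = (-0.110) / 3 = -0.037 V.
E° values themselves are not directly additive — weighting by electron count is essential.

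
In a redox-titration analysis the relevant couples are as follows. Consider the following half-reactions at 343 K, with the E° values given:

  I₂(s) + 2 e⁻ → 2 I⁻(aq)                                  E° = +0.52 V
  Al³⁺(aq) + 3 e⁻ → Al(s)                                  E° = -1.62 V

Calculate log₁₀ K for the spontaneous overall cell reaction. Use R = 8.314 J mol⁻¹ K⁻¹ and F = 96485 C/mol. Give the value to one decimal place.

Cathode: I₂/I⁻; anode: Al³⁺/Al. E°cell = (+0.52) − (-1.62) = +2.14 V, with n = 6.
ΔG° = −nFE° = −RT ln K, so ln K = nFE°/(RT) = (6)(96485)(+2.14) / ((8.314)(343)) = 434.431.
log₁₀ K = 434.431 / ln 10 = 188.7.

188.7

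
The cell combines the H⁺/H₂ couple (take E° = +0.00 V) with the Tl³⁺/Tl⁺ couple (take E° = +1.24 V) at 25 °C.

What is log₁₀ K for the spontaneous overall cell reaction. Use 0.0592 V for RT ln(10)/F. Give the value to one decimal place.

Cathode: Tl³⁺/Tl⁺; anode: H⁺/H₂. E°cell = +1.24 V, n = 2.
log K = nE°cell / 0.0592 = (2)(+1.24) / 0.0592 = 41.9.

41.9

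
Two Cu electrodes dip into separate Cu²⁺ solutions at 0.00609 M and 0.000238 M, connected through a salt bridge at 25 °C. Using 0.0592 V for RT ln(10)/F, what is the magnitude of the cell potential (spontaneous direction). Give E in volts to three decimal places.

For a concentration cell E°cell = 0. The 0.00609 M side is the cathode (reduction is favoured where [Cu²⁺] is higher).
With n = 2, E = −(0.0592/2) log([Cu²⁺]ₐₙ/[Cu²⁺]꜀ₐₜ) = −(0.0592/2) log(0.000238/0.00609) = −(0.0592/2)(-1.408) = +0.042 V.

+0.042 V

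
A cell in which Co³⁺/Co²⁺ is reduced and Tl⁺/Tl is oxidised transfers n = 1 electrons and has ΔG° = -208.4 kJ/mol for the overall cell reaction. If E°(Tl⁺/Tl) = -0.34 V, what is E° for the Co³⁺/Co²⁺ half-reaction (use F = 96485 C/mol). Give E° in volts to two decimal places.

+1.82 V

E°cell = −ΔG°/(nF) = −(-208.4×10³)/((1)(96485)) = +2.160 V.
Since Co³⁺/Co²⁺ is the cathode and Tl⁺/Tl the anode, E°cell = E°(Co³⁺/Co²⁺) − E°(Tl⁺/Tl).
So E°(Co³⁺/Co²⁺) = E°cell + E°(Tl⁺/Tl) = +2.160 + (-0.34) = +1.82 V.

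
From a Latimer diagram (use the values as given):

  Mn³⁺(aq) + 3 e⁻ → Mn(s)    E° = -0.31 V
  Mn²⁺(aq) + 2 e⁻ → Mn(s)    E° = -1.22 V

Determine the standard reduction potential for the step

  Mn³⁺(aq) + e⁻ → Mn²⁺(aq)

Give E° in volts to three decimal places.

+1.510 V

Sequential free energies add, so n₃E°₃ = n₁E°₁ + n₂E°₂.
With n₃ = 3, and the known step contributing 2×(-1.22) V, the unknown satisfies 1·E° = 3×(-0.31) − 2×(-1.22) = +1.510.
E° = +1.510 / 1 = +1.510 V.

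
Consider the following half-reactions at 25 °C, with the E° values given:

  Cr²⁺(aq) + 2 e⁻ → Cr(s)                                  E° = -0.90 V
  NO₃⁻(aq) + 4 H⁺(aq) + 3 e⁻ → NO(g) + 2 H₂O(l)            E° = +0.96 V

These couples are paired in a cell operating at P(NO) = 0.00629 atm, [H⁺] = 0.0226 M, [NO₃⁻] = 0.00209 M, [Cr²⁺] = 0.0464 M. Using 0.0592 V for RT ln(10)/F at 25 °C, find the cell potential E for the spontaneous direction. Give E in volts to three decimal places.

+1.760 V

NO₃⁻/NO is the cathode (higher E°), Cr²⁺/Cr the anode: E°cell = +0.96 − (-0.90) = +1.86 V, n = 6.
Overall: 2 NO₃⁻(aq) + 8 H⁺(aq) + 3 Cr(s) → 2 NO(g) + 4 H₂O(l) + 3 Cr²⁺(aq)
Q = P(NO)^2·[Cr²⁺]^3 / ([NO₃⁻]^2·[H⁺]^8); log Q = 10.124.
E = E° − (0.0592/n) log Q = +1.86 − (0.0592/6)(10.124) = +1.760 V.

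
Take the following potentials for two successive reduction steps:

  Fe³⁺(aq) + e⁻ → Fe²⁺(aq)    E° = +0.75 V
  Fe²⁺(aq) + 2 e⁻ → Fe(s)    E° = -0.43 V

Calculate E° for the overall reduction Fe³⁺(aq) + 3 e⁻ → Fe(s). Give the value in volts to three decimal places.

Since ΔG° = −nFE° is additive over sequential reductions, n₃E°₃ = n₁E°₁ + n₂E°₂.
E°₃ = (1×+0.75 + 2×-0.43) / 3 = (-0.110) / 3 = -0.037 V.
E° values themselves are not directly additive — weighting by electron count is essential.

-0.037 V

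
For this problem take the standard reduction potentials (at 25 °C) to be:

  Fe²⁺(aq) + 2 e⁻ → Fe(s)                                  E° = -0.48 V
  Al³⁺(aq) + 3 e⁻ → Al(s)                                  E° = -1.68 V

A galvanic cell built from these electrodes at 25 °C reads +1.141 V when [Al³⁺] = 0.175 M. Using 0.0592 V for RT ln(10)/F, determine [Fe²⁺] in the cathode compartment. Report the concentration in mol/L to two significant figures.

0.0032 M

Fe²⁺/Fe is the cathode, Al³⁺/Al the anode: E°cell = +1.20 V, n = 6.
Overall reaction: 3 Fe²⁺(aq) + 2 Al(s) → 3 Fe(s) + 2 Al³⁺(aq); Q = [Al³⁺]^2/[Fe²⁺]^3.
From E = E° − (0.0592/n) log Q: log Q = (E° − E)·n/0.0592 = (+1.20 − (+1.141))·6/0.0592 = 5.9797.
So 3·log[Fe²⁺] = 2·log(0.175) − log Q = -1.5139 − (5.9797) = -7.4936; log[Fe²⁺] = -7.4936 / 3 = -2.4979; [Fe²⁺] = 10^(-2.4979) ≈ 0.0032 M.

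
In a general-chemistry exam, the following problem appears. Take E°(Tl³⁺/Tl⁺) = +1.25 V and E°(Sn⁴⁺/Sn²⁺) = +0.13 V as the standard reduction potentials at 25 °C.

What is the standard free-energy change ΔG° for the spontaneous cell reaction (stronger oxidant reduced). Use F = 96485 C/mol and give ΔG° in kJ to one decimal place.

Tl³⁺/Tl⁺ (E° = +1.25 V) is the cathode; Sn⁴⁺/Sn²⁺ (E° = +0.13 V) is the anode, so E°cell = +1.12 V.
Balancing electrons gives n = 2 (lcm of 2 and 2).
ΔG° = −nFE° = −(2)(96485)(+1.12) = -216,126 J = -216.1 kJ.

-216.1 kJ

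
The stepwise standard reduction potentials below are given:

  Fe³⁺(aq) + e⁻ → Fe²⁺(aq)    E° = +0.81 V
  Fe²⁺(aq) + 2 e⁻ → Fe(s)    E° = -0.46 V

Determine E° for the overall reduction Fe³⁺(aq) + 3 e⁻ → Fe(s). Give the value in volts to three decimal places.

-0.037 V

Standard free energies of sequential steps add: ΔG°₃ = ΔG°₁ + ΔG°₂, so n₃E°₃ = n₁E°₁ + n₂E°₂.
E°₃ = (1×+0.81 + 2×-0.46) / 3 = (-0.110) / 3 = -0.037 V.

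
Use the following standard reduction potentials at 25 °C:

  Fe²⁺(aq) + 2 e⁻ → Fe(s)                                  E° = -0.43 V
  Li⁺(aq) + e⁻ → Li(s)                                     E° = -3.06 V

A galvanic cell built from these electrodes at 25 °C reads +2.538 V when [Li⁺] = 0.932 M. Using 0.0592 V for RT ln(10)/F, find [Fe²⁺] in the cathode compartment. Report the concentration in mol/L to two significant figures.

Fe²⁺/Fe is the cathode, Li⁺/Li the anode: E°cell = +2.63 V, n = 2.
Overall reaction: Fe²⁺(aq) + 2 Li(s) → Fe(s) + 2 Li⁺(aq); Q = [Li⁺]^2/[Fe²⁺]^1.
From E = E° − (0.0592/n) log Q: log Q = (E° − E)·n/0.0592 = (+2.63 − (+2.538))·2/0.0592 = 3.1081.
So 1·log[Fe²⁺] = 2·log(0.932) − log Q = -0.0612 − (3.1081) = -3.1693; [Fe²⁺] = 10^(-3.1693) ≈ 0.00068 M.

0.00068 M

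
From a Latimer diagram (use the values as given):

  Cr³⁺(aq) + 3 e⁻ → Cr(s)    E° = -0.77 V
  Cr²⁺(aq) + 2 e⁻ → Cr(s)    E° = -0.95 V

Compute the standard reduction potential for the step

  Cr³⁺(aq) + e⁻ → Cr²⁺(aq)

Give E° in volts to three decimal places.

-0.410 V

Sequential free energies add, so n₃E°₃ = n₁E°₁ + n₂E°₂.
With n₃ = 3, and the known step contributing 2×(-0.95) V, the unknown satisfies 1·E° = 3×(-0.77) − 2×(-0.95) = -0.410.
E° = -0.410 / 1 = -0.410 V.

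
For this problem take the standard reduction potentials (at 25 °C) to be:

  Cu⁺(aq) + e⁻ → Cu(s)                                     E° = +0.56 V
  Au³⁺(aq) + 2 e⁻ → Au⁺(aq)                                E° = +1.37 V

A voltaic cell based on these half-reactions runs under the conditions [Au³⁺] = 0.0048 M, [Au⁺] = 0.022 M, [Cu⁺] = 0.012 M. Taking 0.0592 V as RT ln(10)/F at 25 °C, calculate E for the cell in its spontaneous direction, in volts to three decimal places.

Au³⁺/Au⁺ is the cathode (higher E°), Cu⁺/Cu the anode: E°cell = +1.37 − (+0.56) = +0.81 V, n = 2.
Overall: Au³⁺(aq) + 2 Cu(s) → Au⁺(aq) + 2 Cu⁺(aq)
Q = [Au⁺]·[Cu⁺]^2 / ([Au³⁺]); log Q = -3.180.
E = E° − (0.0592/n) log Q = +0.81 − (0.0592/2)(-3.180) = +0.904 V.

+0.904 V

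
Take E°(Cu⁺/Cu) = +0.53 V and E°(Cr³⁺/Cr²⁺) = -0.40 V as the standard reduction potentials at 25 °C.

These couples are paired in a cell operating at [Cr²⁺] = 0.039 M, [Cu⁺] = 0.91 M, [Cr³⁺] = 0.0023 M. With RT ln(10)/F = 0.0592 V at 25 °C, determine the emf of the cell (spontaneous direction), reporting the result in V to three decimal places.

+1.000 V

Cu⁺/Cu is the cathode (higher E°), Cr³⁺/Cr²⁺ the anode: E°cell = +0.53 − (-0.40) = +0.93 V, n = 1.
Overall: Cu⁺(aq) + Cr²⁺(aq) → Cu(s) + Cr³⁺(aq)
Q = [Cr³⁺] / ([Cu⁺]·[Cr²⁺]); log Q = -1.188.
E = E° − (0.0592/n) log Q = +0.93 − (0.0592/1)(-1.188) = +1.000 V.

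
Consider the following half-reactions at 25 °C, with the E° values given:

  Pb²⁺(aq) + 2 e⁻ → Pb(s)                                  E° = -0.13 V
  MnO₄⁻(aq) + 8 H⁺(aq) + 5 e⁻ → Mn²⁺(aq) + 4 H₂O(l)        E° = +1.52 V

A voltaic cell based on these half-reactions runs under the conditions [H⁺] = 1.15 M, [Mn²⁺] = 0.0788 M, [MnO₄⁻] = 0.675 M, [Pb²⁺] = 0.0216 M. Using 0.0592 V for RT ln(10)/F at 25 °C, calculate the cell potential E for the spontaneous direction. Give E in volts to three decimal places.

MnO₄⁻/Mn²⁺ is the cathode (higher E°), Pb²⁺/Pb the anode: E°cell = +1.52 − (-0.13) = +1.65 V, n = 10.
Overall: 2 MnO₄⁻(aq) + 16 H⁺(aq) + 5 Pb(s) → 2 Mn²⁺(aq) + 8 H₂O(l) + 5 Pb²⁺(aq)
Q = [Mn²⁺]^2·[Pb²⁺]^5 / ([MnO₄⁻]^2·[H⁺]^16); log Q = -11.164.
E = E° − (0.0592/n) log Q = +1.65 − (0.0592/10)(-11.164) = +1.716 V.

+1.716 V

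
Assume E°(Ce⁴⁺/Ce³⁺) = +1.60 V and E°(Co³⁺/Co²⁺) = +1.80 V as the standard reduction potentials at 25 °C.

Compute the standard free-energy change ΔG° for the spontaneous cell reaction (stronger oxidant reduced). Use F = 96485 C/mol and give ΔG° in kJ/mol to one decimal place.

Co³⁺/Co²⁺ (E° = +1.80 V) is the cathode; Ce⁴⁺/Ce³⁺ (E° = +1.60 V) is the anode, so E°cell = +0.20 V.
Balancing electrons gives n = 1 (lcm of 1 and 1).
ΔG° = −nFE° = −(1)(96485)(+0.20) = -19,297 J = -19.3 kJ/mol.

-19.3 kJ/mol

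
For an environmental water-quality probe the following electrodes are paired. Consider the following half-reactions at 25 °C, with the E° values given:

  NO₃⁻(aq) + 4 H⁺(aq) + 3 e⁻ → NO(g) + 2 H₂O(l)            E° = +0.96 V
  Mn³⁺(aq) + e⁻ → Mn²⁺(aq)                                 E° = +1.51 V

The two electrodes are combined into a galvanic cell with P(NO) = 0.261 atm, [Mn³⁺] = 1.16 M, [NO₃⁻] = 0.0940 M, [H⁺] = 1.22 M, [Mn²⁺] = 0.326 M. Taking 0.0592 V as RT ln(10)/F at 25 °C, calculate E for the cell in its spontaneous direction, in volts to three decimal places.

Mn³⁺/Mn²⁺ is the cathode (higher E°), NO₃⁻/NO the anode: E°cell = +1.51 − (+0.96) = +0.55 V, n = 3.
Overall: 3 Mn³⁺(aq) + NO(g) + 2 H₂O(l) → 3 Mn²⁺(aq) + NO₃⁻(aq) + 4 H⁺(aq)
Q = [Mn²⁺]^3·[NO₃⁻]·[H⁺]^4 / ([Mn³⁺]^3·P(NO)); log Q = -1.752.
E = E° − (0.0592/n) log Q = +0.55 − (0.0592/3)(-1.752) = +0.585 V.

+0.585 V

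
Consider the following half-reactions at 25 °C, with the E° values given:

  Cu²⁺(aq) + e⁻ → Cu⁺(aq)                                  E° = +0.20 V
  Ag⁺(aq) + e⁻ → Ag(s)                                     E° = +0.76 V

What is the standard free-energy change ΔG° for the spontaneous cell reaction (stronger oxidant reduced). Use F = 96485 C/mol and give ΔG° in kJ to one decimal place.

Ag⁺/Ag (E° = +0.76 V) is the cathode; Cu²⁺/Cu⁺ (E° = +0.20 V) is the anode, so E°cell = +0.56 V.
Balancing electrons gives n = 1 (lcm of 1 and 1).
ΔG° = −nFE° = −(1)(96485)(+0.56) = -54,032 J = -54.0 kJ.

-54.0 kJ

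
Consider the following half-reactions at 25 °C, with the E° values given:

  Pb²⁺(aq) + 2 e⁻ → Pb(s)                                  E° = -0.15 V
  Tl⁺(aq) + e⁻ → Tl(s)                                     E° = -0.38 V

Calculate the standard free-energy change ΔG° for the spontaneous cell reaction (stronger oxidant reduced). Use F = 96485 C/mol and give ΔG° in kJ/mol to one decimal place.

Pb²⁺/Pb (E° = -0.15 V) is the cathode; Tl⁺/Tl (E° = -0.38 V) is the anode, so E°cell = +0.23 V.
Balancing electrons gives n = 2 (lcm of 2 and 1).
ΔG° = −nFE° = −(2)(96485)(+0.23) = -44,383 J = -44.4 kJ/mol.

-44.4 kJ/mol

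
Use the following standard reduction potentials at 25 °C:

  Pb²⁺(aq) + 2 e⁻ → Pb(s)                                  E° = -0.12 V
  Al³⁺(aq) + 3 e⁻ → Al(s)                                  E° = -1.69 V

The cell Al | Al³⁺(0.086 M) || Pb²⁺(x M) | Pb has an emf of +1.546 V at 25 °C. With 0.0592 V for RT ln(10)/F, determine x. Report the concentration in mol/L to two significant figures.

0.030 M

Pb²⁺/Pb is the cathode, Al³⁺/Al the anode: E°cell = +1.57 V, n = 6.
Overall reaction: 3 Pb²⁺(aq) + 2 Al(s) → 3 Pb(s) + 2 Al³⁺(aq); Q = [Al³⁺]^2/[Pb²⁺]^3.
From E = E° − (0.0592/n) log Q: log Q = (E° − E)·n/0.0592 = (+1.57 − (+1.546))·6/0.0592 = 2.4324.
So 3·log[Pb²⁺] = 2·log(0.086) − log Q = -2.1310 − (2.4324) = -4.5634; log[Pb²⁺] = -4.5634 / 3 = -1.5211; [Pb²⁺] = 10^(-1.5211) ≈ 0.030 M.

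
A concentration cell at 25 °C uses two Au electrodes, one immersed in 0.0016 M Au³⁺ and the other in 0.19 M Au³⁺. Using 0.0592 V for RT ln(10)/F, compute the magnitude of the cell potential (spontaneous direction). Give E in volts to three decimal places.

+0.041 V

For a concentration cell E°cell = 0. The 0.19 M side is the cathode (reduction is favoured where [Au³⁺] is higher).
With n = 3, E = −(0.0592/3) log([Au³⁺]ₐₙ/[Au³⁺]꜀ₐₜ) = −(0.0592/3) log(0.0016/0.19) = −(0.0592/3)(-2.075) = +0.041 V.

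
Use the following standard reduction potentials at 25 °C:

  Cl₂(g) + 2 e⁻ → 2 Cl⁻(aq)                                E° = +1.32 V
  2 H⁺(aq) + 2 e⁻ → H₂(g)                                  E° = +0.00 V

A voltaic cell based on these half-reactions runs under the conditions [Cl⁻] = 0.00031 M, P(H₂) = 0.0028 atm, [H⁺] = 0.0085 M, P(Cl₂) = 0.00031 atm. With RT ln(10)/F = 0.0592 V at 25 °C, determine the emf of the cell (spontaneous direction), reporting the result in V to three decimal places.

+1.471 V

Cl₂/Cl⁻ is the cathode (higher E°), H⁺/H₂ the anode: E°cell = +1.32 − (+0.00) = +1.32 V, n = 2.
Overall: Cl₂(g) + H₂(g) → 2 Cl⁻(aq) + 2 H⁺(aq)
Q = [Cl⁻]^2·[H⁺]^2 / (P(Cl₂)·P(H₂)); log Q = -5.097.
E = E° − (0.0592/n) log Q = +1.32 − (0.0592/2)(-5.097) = +1.471 V.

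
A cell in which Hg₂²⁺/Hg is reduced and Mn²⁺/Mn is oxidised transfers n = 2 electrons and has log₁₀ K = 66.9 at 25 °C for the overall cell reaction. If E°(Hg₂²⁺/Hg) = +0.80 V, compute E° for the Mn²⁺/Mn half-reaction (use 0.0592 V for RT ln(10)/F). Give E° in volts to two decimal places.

E°cell = (0.0592/n)·log K = (0.0592/2)(66.9) = +1.980 V.
Since Hg₂²⁺/Hg is the cathode and Mn²⁺/Mn the anode, E°cell = E°(Hg₂²⁺/Hg) − E°(Mn²⁺/Mn).
So E°(Mn²⁺/Mn) = E°(Hg₂²⁺/Hg) − E°cell = (+0.80) − (+1.980) = -1.18 V.

-1.18 V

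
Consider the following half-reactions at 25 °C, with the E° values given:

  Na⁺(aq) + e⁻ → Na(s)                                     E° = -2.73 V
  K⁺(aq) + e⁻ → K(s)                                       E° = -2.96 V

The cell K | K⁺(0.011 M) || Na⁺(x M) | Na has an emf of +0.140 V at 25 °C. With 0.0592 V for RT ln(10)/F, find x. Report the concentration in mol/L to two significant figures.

Na⁺/Na is the cathode, K⁺/K the anode: E°cell = +0.23 V, n = 1.
Overall reaction: Na⁺(aq) + K(s) → Na(s) + K⁺(aq); Q = [K⁺]^1/[Na⁺]^1.
From E = E° − (0.0592/n) log Q: log Q = (E° − E)·n/0.0592 = (+0.23 − (+0.140))·1/0.0592 = 1.5203.
So 1·log[Na⁺] = 1·log(0.011) − log Q = -1.9586 − (1.5203) = -3.4789; [Na⁺] = 10^(-3.4789) ≈ 0.00033 M.

0.00033 M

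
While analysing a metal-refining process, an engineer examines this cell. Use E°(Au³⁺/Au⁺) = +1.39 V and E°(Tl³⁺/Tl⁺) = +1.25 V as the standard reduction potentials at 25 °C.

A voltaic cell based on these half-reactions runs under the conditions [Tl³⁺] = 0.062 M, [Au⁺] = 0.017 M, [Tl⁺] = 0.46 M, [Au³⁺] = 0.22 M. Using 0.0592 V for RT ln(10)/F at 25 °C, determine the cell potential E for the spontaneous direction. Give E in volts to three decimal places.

+0.199 V

Au³⁺/Au⁺ is the cathode (higher E°), Tl³⁺/Tl⁺ the anode: E°cell = +1.39 − (+1.25) = +0.14 V, n = 2.
Overall: Au³⁺(aq) + Tl⁺(aq) → Au⁺(aq) + Tl³⁺(aq)
Q = [Au⁺]·[Tl³⁺] / ([Au³⁺]·[Tl⁺]); log Q = -1.982.
E = E° − (0.0592/n) log Q = +0.14 − (0.0592/2)(-1.982) = +0.199 V.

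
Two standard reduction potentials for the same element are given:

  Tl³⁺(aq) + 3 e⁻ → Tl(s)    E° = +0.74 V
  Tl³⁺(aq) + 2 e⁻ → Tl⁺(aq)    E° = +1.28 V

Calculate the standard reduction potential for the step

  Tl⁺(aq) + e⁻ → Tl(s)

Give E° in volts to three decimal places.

Sequential free energies add, so n₃E°₃ = n₁E°₁ + n₂E°₂.
With n₃ = 3, and the known step contributing 2×(+1.28) V, the unknown satisfies 1·E° = 3×(+0.74) − 2×(+1.28) = -0.340.
E° = -0.340 / 1 = -0.340 V.

-0.340 V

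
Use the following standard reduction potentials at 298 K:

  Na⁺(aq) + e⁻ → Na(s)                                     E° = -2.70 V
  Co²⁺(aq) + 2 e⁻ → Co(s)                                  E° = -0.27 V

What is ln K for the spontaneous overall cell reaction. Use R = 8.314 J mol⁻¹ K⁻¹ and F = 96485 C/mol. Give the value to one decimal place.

Cathode: Co²⁺/Co; anode: Na⁺/Na. E°cell = (-0.27) − (-2.70) = +2.43 V, with n = 2.
ΔG° = −nFE° = −RT ln K, so ln K = nFE°/(RT) = (2)(96485)(+2.43) / ((8.314)(298)) = 189.265.

189.3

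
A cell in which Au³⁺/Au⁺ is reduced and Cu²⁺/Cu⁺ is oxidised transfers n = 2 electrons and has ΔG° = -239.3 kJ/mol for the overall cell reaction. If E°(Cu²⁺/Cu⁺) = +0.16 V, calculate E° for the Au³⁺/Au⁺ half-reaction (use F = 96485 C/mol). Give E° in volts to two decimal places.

E°cell = −ΔG°/(nF) = −(-239.3×10³)/((2)(96485)) = +1.240 V.
Since Au³⁺/Au⁺ is the cathode and Cu²⁺/Cu⁺ the anode, E°cell = E°(Au³⁺/Au⁺) − E°(Cu²⁺/Cu⁺).
So E°(Au³⁺/Au⁺) = E°cell + E°(Cu²⁺/Cu⁺) = +1.240 + (+0.16) = +1.40 V.

+1.40 V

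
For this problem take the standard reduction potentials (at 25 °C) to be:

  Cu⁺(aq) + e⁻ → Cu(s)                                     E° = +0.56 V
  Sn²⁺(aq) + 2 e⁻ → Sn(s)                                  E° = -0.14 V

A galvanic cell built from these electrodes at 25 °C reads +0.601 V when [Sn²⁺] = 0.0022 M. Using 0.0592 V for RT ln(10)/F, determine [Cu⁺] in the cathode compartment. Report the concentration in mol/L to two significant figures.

0.00100 M

Cu⁺/Cu is the cathode, Sn²⁺/Sn the anode: E°cell = +0.70 V, n = 2.
Overall reaction: 2 Cu⁺(aq) + Sn(s) → 2 Cu(s) + Sn²⁺(aq); Q = [Sn²⁺]^1/[Cu⁺]^2.
From E = E° − (0.0592/n) log Q: log Q = (E° − E)·n/0.0592 = (+0.70 − (+0.601))·2/0.0592 = 3.3446.
So 2·log[Cu⁺] = 1·log(0.0022) − log Q = -2.6576 − (3.3446) = -6.0022; log[Cu⁺] = -6.0022 / 2 = -3.0011; [Cu⁺] = 10^(-3.0011) ≈ 0.00100 M.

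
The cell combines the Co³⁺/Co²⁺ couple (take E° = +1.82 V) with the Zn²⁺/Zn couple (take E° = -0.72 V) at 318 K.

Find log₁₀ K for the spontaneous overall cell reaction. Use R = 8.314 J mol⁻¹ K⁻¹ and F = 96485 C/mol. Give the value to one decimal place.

80.5

Cathode: Co³⁺/Co²⁺; anode: Zn²⁺/Zn. E°cell = (+1.82) − (-0.72) = +2.54 V, with n = 2.
ΔG° = −nFE° = −RT ln K, so ln K = nFE°/(RT) = (2)(96485)(+2.54) / ((8.314)(318)) = 185.390.
log₁₀ K = 185.390 / ln 10 = 80.5.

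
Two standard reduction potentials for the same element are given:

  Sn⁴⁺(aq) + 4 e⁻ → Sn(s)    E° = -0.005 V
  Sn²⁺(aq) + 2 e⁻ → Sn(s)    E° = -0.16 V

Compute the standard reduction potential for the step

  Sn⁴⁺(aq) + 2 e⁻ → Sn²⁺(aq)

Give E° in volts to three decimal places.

Sequential free energies add, so n₃E°₃ = n₁E°₁ + n₂E°₂.
With n₃ = 4, and the known step contributing 2×(-0.16) V, the unknown satisfies 2·E° = 4×(-0.005) − 2×(-0.16) = +0.300.
E° = +0.300 / 2 = +0.150 V.

+0.150 V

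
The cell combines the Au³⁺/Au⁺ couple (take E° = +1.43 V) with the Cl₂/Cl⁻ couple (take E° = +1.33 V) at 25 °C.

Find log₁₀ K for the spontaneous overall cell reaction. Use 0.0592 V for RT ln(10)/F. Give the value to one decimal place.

3.4

Cathode: Au³⁺/Au⁺; anode: Cl₂/Cl⁻. E°cell = +0.10 V, n = 2.
log K = nE°cell / 0.0592 = (2)(+0.10) / 0.0592 = 3.4.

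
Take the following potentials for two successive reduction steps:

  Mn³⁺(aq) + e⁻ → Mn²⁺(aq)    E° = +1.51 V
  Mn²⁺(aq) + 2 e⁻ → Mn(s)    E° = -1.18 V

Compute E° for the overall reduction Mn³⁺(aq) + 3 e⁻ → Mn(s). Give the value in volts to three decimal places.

Since ΔG° = −nFE° is additive over sequential reductions, n₃E°₃ = n₁E°₁ + n₂E°₂.
E°₃ = (1×+1.51 + 2×-1.18) / 3 = (-0.850) / 3 = -0.283 V.

-0.283 V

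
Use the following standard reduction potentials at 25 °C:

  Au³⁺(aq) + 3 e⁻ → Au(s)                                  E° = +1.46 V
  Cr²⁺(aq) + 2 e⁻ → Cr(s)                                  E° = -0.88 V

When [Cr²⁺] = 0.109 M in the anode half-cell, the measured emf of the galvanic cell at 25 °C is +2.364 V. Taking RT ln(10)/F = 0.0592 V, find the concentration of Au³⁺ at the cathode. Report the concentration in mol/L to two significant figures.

Au³⁺/Au is the cathode, Cr²⁺/Cr the anode: E°cell = +2.34 V, n = 6.
Overall reaction: 2 Au³⁺(aq) + 3 Cr(s) → 2 Au(s) + 3 Cr²⁺(aq); Q = [Cr²⁺]^3/[Au³⁺]^2.
From E = E° − (0.0592/n) log Q: log Q = (E° − E)·n/0.0592 = (+2.34 − (+2.364))·6/0.0592 = -2.4324.
So 2·log[Au³⁺] = 3·log(0.109) − log Q = -2.8877 − (-2.4324) = -0.4553; log[Au³⁺] = -0.4553 / 2 = -0.2276; [Au³⁺] = 10^(-0.2276) ≈ 0.59 M.

0.59 M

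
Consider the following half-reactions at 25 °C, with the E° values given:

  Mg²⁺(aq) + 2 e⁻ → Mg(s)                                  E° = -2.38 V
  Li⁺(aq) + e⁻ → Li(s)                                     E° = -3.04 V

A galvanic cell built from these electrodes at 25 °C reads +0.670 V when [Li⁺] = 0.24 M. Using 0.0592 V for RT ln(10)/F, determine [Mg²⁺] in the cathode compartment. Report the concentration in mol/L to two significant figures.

0.13 M

Mg²⁺/Mg is the cathode, Li⁺/Li the anode: E°cell = +0.66 V, n = 2.
Overall reaction: Mg²⁺(aq) + 2 Li(s) → Mg(s) + 2 Li⁺(aq); Q = [Li⁺]^2/[Mg²⁺]^1.
From E = E° − (0.0592/n) log Q: log Q = (E° − E)·n/0.0592 = (+0.66 − (+0.670))·2/0.0592 = -0.3378.
So 1·log[Mg²⁺] = 2·log(0.24) − log Q = -1.2396 − (-0.3378) = -0.9018; [Mg²⁺] = 10^(-0.9018) ≈ 0.13 M.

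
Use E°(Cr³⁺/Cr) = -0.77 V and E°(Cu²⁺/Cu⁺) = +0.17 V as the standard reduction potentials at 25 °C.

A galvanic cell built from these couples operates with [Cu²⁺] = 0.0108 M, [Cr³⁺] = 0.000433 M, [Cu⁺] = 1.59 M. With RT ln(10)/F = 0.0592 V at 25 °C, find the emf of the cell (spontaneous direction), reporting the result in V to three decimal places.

+0.878 V

Cu²⁺/Cu⁺ is the cathode (higher E°), Cr³⁺/Cr the anode: E°cell = +0.17 − (-0.77) = +0.94 V, n = 3.
Overall: 3 Cu²⁺(aq) + Cr(s) → 3 Cu⁺(aq) + Cr³⁺(aq)
Q = [Cu⁺]^3·[Cr³⁺] / ([Cu²⁺]^3); log Q = 3.140.
E = E° − (0.0592/n) log Q = +0.94 − (0.0592/3)(3.140) = +0.878 V.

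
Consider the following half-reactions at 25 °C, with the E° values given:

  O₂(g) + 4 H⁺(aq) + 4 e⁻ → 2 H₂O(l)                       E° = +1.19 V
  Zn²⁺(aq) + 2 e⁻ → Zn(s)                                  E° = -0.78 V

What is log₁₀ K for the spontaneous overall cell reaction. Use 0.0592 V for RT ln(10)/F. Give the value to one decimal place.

Cathode: O₂/H₂O; anode: Zn²⁺/Zn. E°cell = +1.97 V, n = 4.
log K = nE°cell / 0.0592 = (4)(+1.97) / 0.0592 = 133.1.

133.1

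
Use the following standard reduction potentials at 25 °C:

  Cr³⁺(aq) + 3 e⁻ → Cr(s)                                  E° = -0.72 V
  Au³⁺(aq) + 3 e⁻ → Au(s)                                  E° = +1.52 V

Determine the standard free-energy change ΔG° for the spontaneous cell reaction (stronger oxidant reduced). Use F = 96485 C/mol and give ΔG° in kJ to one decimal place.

Au³⁺/Au (E° = +1.52 V) is the cathode; Cr³⁺/Cr (E° = -0.72 V) is the anode, so E°cell = +2.24 V.
Balancing electrons gives n = 3 (lcm of 3 and 3).
ΔG° = −nFE° = −(3)(96485)(+2.24) = -648,379 J = -648.4 kJ.

-648.4 kJ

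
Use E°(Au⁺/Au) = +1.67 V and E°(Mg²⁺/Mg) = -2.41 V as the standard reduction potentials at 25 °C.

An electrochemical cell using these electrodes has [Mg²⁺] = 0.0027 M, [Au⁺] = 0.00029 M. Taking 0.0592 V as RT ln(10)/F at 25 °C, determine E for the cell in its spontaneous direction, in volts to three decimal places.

+3.947 V

Au⁺/Au is the cathode (higher E°), Mg²⁺/Mg the anode: E°cell = +1.67 − (-2.41) = +4.08 V, n = 2.
Overall: 2 Au⁺(aq) + Mg(s) → 2 Au(s) + Mg²⁺(aq)
Q = [Mg²⁺] / ([Au⁺]^2); log Q = 4.507.
E = E° − (0.0592/n) log Q = +4.08 − (0.0592/2)(4.507) = +3.947 V.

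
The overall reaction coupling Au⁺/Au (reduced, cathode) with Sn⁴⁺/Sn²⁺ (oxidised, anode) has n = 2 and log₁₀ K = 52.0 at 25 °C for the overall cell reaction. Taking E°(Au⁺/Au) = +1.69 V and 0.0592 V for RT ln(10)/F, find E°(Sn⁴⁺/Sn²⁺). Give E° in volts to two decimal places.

+0.15 V

E°cell = (0.0592/n)·log K = (0.0592/2)(52.0) = +1.539 V.
Since Au⁺/Au is the cathode and Sn⁴⁺/Sn²⁺ the anode, E°cell = E°(Au⁺/Au) − E°(Sn⁴⁺/Sn²⁺).
So E°(Sn⁴⁺/Sn²⁺) = E°(Au⁺/Au) − E°cell = (+1.69) − (+1.539) = +0.15 V.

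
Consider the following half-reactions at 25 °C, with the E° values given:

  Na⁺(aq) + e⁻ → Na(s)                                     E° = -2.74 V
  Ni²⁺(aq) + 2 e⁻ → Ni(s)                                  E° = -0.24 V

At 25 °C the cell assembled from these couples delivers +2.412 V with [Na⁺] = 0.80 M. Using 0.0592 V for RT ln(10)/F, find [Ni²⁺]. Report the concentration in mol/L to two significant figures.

Ni²⁺/Ni is the cathode, Na⁺/Na the anode: E°cell = +2.50 V, n = 2.
Overall reaction: Ni²⁺(aq) + 2 Na(s) → Ni(s) + 2 Na⁺(aq); Q = [Na⁺]^2/[Ni²⁺]^1.
From E = E° − (0.0592/n) log Q: log Q = (E° − E)·n/0.0592 = (+2.50 − (+2.412))·2/0.0592 = 2.9730.
So 1·log[Ni²⁺] = 2·log(0.8) − log Q = -0.1938 − (2.9730) = -3.1668; [Ni²⁺] = 10^(-3.1668) ≈ 0.00068 M.

0.00068 M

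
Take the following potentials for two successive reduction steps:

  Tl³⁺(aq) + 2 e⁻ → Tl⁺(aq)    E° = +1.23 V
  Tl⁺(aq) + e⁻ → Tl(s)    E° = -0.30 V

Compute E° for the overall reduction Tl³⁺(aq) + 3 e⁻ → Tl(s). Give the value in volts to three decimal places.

+0.720 V

Standard free energies of sequential steps add: ΔG°₃ = ΔG°₁ + ΔG°₂, so n₃E°₃ = n₁E°₁ + n₂E°₂.
E°₃ = (2×+1.23 + 1×-0.30) / 3 = (+2.160) / 3 = +0.720 V.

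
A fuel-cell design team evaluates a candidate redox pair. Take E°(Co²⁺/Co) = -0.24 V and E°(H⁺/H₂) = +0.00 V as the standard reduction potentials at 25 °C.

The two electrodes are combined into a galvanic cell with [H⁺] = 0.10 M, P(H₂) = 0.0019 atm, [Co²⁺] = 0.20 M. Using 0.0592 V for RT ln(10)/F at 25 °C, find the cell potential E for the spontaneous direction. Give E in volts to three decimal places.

+0.282 V

H⁺/H₂ is the cathode (higher E°), Co²⁺/Co the anode: E°cell = +0.00 − (-0.24) = +0.24 V, n = 2.
Overall: 2 H⁺(aq) + Co(s) → H₂(g) + Co²⁺(aq)
Q = P(H₂)·[Co²⁺] / ([H⁺]^2); log Q = -1.420.
E = E° − (0.0592/n) log Q = +0.24 − (0.0592/2)(-1.420) = +0.282 V.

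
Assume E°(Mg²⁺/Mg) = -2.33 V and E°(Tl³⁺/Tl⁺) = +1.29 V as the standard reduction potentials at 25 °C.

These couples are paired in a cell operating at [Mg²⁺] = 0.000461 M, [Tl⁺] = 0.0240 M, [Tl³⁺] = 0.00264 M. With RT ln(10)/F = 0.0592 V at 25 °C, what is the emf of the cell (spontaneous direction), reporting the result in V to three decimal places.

Tl³⁺/Tl⁺ is the cathode (higher E°), Mg²⁺/Mg the anode: E°cell = +1.29 − (-2.33) = +3.62 V, n = 2.
Overall: Tl³⁺(aq) + Mg(s) → Tl⁺(aq) + Mg²⁺(aq)
Q = [Tl⁺]·[Mg²⁺] / ([Tl³⁺]); log Q = -2.378.
E = E° − (0.0592/n) log Q = +3.62 − (0.0592/2)(-2.378) = +3.690 V.

+3.690 V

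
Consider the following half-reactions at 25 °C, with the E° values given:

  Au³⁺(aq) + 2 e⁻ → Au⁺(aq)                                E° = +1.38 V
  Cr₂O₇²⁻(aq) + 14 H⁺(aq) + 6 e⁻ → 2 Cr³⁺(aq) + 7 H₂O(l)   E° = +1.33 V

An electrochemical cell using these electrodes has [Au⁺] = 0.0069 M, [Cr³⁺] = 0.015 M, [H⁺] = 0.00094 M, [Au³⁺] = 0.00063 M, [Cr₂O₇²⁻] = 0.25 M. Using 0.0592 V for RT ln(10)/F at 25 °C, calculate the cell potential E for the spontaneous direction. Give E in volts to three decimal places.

+0.407 V

Au³⁺/Au⁺ is the cathode (higher E°), Cr₂O₇²⁻/Cr³⁺ the anode: E°cell = +1.38 − (+1.33) = +0.05 V, n = 6.
Overall: 3 Au³⁺(aq) + 2 Cr³⁺(aq) + 7 H₂O(l) → 3 Au⁺(aq) + Cr₂O₇²⁻(aq) + 14 H⁺(aq)
Q = [Au⁺]^3·[Cr₂O₇²⁻]·[H⁺]^14 / ([Au³⁺]^3·[Cr³⁺]^2); log Q = -36.212.
E = E° − (0.0592/n) log Q = +0.05 − (0.0592/6)(-36.212) = +0.407 V.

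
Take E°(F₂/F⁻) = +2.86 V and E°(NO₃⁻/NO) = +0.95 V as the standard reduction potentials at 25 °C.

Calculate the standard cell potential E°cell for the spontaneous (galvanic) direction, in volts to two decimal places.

The F₂/F⁻ couple has the higher reduction potential, so it is the cathode; NO₃⁻/NO is oxidised at the anode.
E°cell = E°(cathode) − E°(anode) = (+2.86) − (+0.95) = +1.91 V.

+1.91 V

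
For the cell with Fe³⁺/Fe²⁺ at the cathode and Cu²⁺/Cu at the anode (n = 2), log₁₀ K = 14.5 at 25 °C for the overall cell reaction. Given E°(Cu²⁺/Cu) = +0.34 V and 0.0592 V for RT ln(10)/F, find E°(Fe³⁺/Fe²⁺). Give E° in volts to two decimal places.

E°cell = (0.0592/n)·log K = (0.0592/2)(14.5) = +0.429 V.
Since Fe³⁺/Fe²⁺ is the cathode and Cu²⁺/Cu the anode, E°cell = E°(Fe³⁺/Fe²⁺) − E°(Cu²⁺/Cu).
So E°(Fe³⁺/Fe²⁺) = E°cell + E°(Cu²⁺/Cu) = +0.429 + (+0.34) = +0.77 V.

+0.77 V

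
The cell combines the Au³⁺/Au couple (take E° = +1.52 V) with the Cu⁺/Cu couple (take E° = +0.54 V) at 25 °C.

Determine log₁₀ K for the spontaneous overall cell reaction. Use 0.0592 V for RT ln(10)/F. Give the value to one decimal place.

49.7

Cathode: Au³⁺/Au; anode: Cu⁺/Cu. E°cell = +0.98 V, n = 3.
log K = nE°cell / 0.0592 = (3)(+0.98) / 0.0592 = 49.7.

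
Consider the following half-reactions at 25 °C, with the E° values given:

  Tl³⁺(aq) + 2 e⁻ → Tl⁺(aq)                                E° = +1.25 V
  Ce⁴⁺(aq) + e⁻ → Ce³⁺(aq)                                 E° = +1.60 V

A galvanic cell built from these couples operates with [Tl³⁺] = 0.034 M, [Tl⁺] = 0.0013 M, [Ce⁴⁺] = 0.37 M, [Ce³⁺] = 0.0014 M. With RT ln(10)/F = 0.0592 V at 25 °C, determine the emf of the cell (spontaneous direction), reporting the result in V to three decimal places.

Ce⁴⁺/Ce³⁺ is the cathode (higher E°), Tl³⁺/Tl⁺ the anode: E°cell = +1.60 − (+1.25) = +0.35 V, n = 2.
Overall: 2 Ce⁴⁺(aq) + Tl⁺(aq) → 2 Ce³⁺(aq) + Tl³⁺(aq)
Q = [Ce³⁺]^2·[Tl³⁺] / ([Ce⁴⁺]^2·[Tl⁺]); log Q = -3.427.
E = E° − (0.0592/n) log Q = +0.35 − (0.0592/2)(-3.427) = +0.451 V.

+0.451 V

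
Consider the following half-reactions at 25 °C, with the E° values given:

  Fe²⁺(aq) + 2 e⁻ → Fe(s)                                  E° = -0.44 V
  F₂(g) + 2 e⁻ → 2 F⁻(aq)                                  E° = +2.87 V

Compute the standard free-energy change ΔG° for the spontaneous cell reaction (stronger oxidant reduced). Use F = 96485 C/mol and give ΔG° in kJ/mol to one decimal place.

F₂/F⁻ (E° = +2.87 V) is the cathode; Fe²⁺/Fe (E° = -0.44 V) is the anode, so E°cell = +3.31 V.
Balancing electrons gives n = 2 (lcm of 2 and 2).
ΔG° = −nFE° = −(2)(96485)(+3.31) = -638,731 J = -638.7 kJ/mol.

-638.7 kJ/mol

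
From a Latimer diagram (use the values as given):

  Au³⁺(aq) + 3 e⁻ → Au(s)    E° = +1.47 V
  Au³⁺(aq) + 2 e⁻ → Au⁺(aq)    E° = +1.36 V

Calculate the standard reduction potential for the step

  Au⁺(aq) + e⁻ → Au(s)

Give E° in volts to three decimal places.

+1.690 V

Sequential free energies add, so n₃E°₃ = n₁E°₁ + n₂E°₂.
With n₃ = 3, and the known step contributing 2×(+1.36) V, the unknown satisfies 1·E° = 3×(+1.47) − 2×(+1.36) = +1.690.
E° = +1.690 / 1 = +1.690 V.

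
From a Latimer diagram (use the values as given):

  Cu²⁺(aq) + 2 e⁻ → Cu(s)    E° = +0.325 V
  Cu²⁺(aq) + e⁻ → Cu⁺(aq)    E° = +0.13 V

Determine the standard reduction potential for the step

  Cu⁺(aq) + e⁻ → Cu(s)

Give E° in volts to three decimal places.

+0.520 V

Sequential free energies add, so n₃E°₃ = n₁E°₁ + n₂E°₂.
With n₃ = 2, and the known step contributing 1×(+0.13) V, the unknown satisfies 1·E° = 2×(+0.325) − 1×(+0.13) = +0.520.
E° = +0.520 / 1 = +0.520 V.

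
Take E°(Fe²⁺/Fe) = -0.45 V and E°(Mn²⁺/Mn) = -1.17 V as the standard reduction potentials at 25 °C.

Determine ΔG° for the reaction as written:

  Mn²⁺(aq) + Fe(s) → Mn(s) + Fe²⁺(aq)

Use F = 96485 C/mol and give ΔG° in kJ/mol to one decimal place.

As written, Mn²⁺/Mn is reduced (cathode) and Fe²⁺/Fe is oxidised (anode), so E°cell = (-1.17) − (-0.45) = -0.72 V.
Balancing electrons gives n = 2.
ΔG° = −nFE° = −(2)(96485)(-0.72) = 138,938 J = +138.9 kJ/mol.

+138.9 kJ/mol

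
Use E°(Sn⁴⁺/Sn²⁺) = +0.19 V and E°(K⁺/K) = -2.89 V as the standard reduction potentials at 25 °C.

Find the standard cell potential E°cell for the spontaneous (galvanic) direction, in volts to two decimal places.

The Sn⁴⁺/Sn²⁺ couple has the higher reduction potential, so it is the cathode; K⁺/K is oxidised at the anode.
E°cell = E°(cathode) − E°(anode) = (+0.19) − (-2.89) = +3.08 V.

+3.08 V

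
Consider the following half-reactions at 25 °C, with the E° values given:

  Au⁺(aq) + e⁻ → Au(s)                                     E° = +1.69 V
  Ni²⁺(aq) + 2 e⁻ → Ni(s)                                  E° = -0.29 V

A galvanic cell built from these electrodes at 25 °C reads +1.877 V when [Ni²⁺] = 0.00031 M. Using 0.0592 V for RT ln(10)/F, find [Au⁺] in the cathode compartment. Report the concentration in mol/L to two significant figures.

0.00032 M

Au⁺/Au is the cathode, Ni²⁺/Ni the anode: E°cell = +1.98 V, n = 2.
Overall reaction: 2 Au⁺(aq) + Ni(s) → 2 Au(s) + Ni²⁺(aq); Q = [Ni²⁺]^1/[Au⁺]^2.
From E = E° − (0.0592/n) log Q: log Q = (E° − E)·n/0.0592 = (+1.98 − (+1.877))·2/0.0592 = 3.4797.
So 2·log[Au⁺] = 1·log(0.00031) − log Q = -3.5086 − (3.4797) = -6.9883; log[Au⁺] = -6.9883 / 2 = -3.4941; [Au⁺] = 10^(-3.4941) ≈ 0.00032 M.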